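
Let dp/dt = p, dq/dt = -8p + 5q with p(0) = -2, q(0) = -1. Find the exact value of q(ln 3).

A = [[1,0],[-8,5]]; eigenvalues λ = 5, 1.
Eigenvectors: (0,1) for λ=5, (-1,-2) for λ=1.
From the initial condition, c_1 = 3, c_2 = 2.
q(ln 3) = (3)(3^5)(1) + (2)(3^1)(-2) = 717.

717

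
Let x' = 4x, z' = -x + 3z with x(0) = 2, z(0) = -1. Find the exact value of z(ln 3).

-135

A = [[4,0],[-1,3]]; eigenvalues λ = 3, 4.
Eigenvectors: (0,1) for λ=3, (-1,1) for λ=4.
From the initial condition, c_1 = 1, c_2 = -2.
z(ln 3) = (1)(3^3)(1) + (-2)(3^4)(1) = -135.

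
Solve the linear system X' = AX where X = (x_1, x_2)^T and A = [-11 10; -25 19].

x_1(t) = -c_1e^(4t)sin(5t) + c_1e^(4t)cos(5t) + c_2e^(4t)sin(5t) + c_2e^(4t)cos(5t), x_2(t) = -2c_1e^(4t)sin(5t) + c_1e^(4t)cos(5t) + c_2e^(4t)sin(5t) + 2c_2e^(4t)cos(5t)

Coefficient matrix A = [[-11, 10], [-25, 19]].
Characteristic polynomial det(A - λI) = λ^2 - 8λ + 41 = 0.
Eigenvalues λ = 4 ± 5i (complex conjugate pair).
For λ=4+5i: an eigenvector is (1,1) - i(-1,-2) = (1 + i, 1 + 2i).
A real fundamental pair from Re and Im of e^((4+5i)t)v: X_1 = e^(4t)(cos(5t)·(1,1) + sin(5t)·(-1,-2)), X_2 = e^(4t)(sin(5t)·(1,1) - cos(5t)·(-1,-2)).
General solution: c_1X_1 + c_2X_2.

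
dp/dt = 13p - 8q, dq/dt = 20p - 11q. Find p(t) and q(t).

p(t) = -K_1e^(t)sin(4t) + K_1e^(t)cos(4t) + K_2e^(t)sin(4t) + K_2e^(t)cos(4t), q(t) = -K_1e^(t)sin(4t) + 2K_1e^(t)cos(4t) + 2K_2e^(t)sin(4t) + K_2e^(t)cos(4t)

Coefficient matrix A = [[13, -8], [20, -11]].
Characteristic polynomial det(A - λI) = λ^2 - 2λ + 17 = 0.
Eigenvalues λ = 1 ± 4i (complex conjugate pair).
For λ=1+4i: an eigenvector is (1,2) - i(-1,-1) = (1 + i, 2 + i).
A real fundamental pair from Re and Im of e^((1+4i)t)v: X_1 = e^(t)(cos(4t)·(1,2) + sin(4t)·(-1,-1)), X_2 = e^(t)(sin(4t)·(1,2) - cos(4t)·(-1,-1)).
General solution: K_1X_1 + K_2X_2.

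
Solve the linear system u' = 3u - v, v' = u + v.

Coefficient matrix A = [[3, -1], [1, 1]].
Characteristic polynomial det(A - λI) = λ^2 - 4λ + 4 = 0.
Single eigenvalue λ = 2 with algebraic multiplicity 2.
Eigenvector v = (-1,-1); generalized eigenvector w with (A-λI)w=v is (1,2).
General solution: e^(2t)[c_1·v + c_2·(t·v + w)].

u(t) = -c_1e^(2t) - c_2te^(2t) + c_2e^(2t), v(t) = -c_1e^(2t) - c_2te^(2t) + 2c_2e^(2t)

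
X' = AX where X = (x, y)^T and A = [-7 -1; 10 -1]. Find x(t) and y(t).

Coefficient matrix A = [[-7, -1], [10, -1]].
Characteristic polynomial det(A - λI) = λ^2 + 8λ + 17 = 0.
Eigenvalues λ = -4 ± i (complex conjugate pair).
For λ=-4+i: an eigenvector is (0,-1) - i(1,-3) = (0 - i, -1 + 3i).
A real fundamental pair from Re and Im of e^((-4+i)t)v: X_1 = e^(-4t)(cos(t)·(0,-1) + sin(t)·(1,-3)), X_2 = e^(-4t)(sin(t)·(0,-1) - cos(t)·(1,-3)).
General solution: C_1X_1 + C_2X_2.

x(t) = C_1e^(-4t)sin(t) - C_2e^(-4t)cos(t), y(t) = -3C_1e^(-4t)sin(t) - C_1e^(-4t)cos(t) - C_2e^(-4t)sin(t) + 3C_2e^(-4t)cos(t)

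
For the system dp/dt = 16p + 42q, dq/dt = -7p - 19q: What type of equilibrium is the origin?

A = [[16,42],[-7,-19]]; det(A-λI) = λ^2 + 3λ - 10.
λ = -5, 2: opposite signs.

saddle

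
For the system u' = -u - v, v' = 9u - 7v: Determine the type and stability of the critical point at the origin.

stable improper node

A = [[-1,-1],[9,-7]]; det(A-λI) = λ^2 + 8λ + 16.
repeated λ = -4 with a single eigenvector.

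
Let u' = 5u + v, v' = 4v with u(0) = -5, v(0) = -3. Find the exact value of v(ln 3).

-243

A = [[5,1],[0,4]]; eigenvalues λ = 5, 4.
Eigenvectors: (-1,0) for λ=5, (1,-1) for λ=4.
From the initial condition, c_1 = 8, c_2 = 3.
v(ln 3) = (8)(3^5)(0) + (3)(3^4)(-1) = -243.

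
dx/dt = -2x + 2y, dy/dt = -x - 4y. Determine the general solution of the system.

x(t) = -C_1e^(-3t)sin(t) + C_1e^(-3t)cos(t) + C_2e^(-3t)sin(t) + C_2e^(-3t)cos(t), y(t) = -C_1e^(-3t)cos(t) - C_2e^(-3t)sin(t)

Coefficient matrix A = [[-2, 2], [-1, -4]].
Characteristic polynomial det(A - λI) = λ^2 + 6λ + 10 = 0.
Eigenvalues λ = -3 ± i (complex conjugate pair).
For λ=-3+i: an eigenvector is (1,-1) - i(-1,0) = (1 + i, -1).
A real fundamental pair from Re and Im of e^((-3+i)t)v: X_1 = e^(-3t)(cos(t)·(1,-1) + sin(t)·(-1,0)), X_2 = e^(-3t)(sin(t)·(1,-1) - cos(t)·(-1,0)).
General solution: C_1X_1 + C_2X_2.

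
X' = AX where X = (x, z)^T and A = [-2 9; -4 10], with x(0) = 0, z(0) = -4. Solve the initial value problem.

x(t) = -36te^(4t), z(t) = -24te^(4t) - 4e^(4t)

Coefficient matrix A = [[-2, 9], [-4, 10]].
Characteristic polynomial det(A - λI) = λ^2 - 8λ + 16 = 0.
Single eigenvalue λ = 4 with algebraic multiplicity 2.
Eigenvector v = (3,2); generalized eigenvector w with (A-λI)w=v is (1,1).
General solution: e^(4t)[C_1·v + C_2·(t·v + w)].
Applying x(0)=0, z(0)=-4 gives C_1=4, C_2=-12.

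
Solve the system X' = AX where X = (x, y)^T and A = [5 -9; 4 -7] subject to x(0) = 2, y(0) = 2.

Coefficient matrix A = [[5, -9], [4, -7]].
Characteristic polynomial det(A - λI) = λ^2 + 2λ + 1 = 0.
Single eigenvalue λ = -1 with algebraic multiplicity 2.
Eigenvector v = (3,2); generalized eigenvector w with (A-λI)w=v is (-1,-1).
General solution: e^(-t)[C_1·v + C_2·(t·v + w)].
Applying x(0)=2, y(0)=2 gives C_1=0, C_2=-2.

x(t) = -6te^(-t) + 2e^(-t), y(t) = -4te^(-t) + 2e^(-t)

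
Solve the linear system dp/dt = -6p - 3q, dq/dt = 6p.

p(t) = c_1e^(-3t)cos(3t) + c_2e^(-3t)sin(3t), q(t) = c_1e^(-3t)sin(3t) - c_1e^(-3t)cos(3t) - c_2e^(-3t)sin(3t) - c_2e^(-3t)cos(3t)

Coefficient matrix A = [[-6, -3], [6, 0]].
Characteristic polynomial det(A - λI) = λ^2 + 6λ + 18 = 0.
Eigenvalues λ = -3 ± 3i (complex conjugate pair).
For λ=-3+3i: an eigenvector is (1,-1) - i(0,1) = (1, -1 - i).
A real fundamental pair from Re and Im of e^((-3+3i)t)v: X_1 = e^(-3t)(cos(3t)·(1,-1) + sin(3t)·(0,1)), X_2 = e^(-3t)(sin(3t)·(1,-1) - cos(3t)·(0,1)).
General solution: c_1X_1 + c_2X_2.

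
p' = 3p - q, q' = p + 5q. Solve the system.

p(t) = c_1e^(4t) + c_2te^(4t) - c_2e^(4t), q(t) = -c_1e^(4t) - c_2te^(4t)

Coefficient matrix A = [[3, -1], [1, 5]].
Characteristic polynomial det(A - λI) = λ^2 - 8λ + 16 = 0.
Single eigenvalue λ = 4 with algebraic multiplicity 2.
Eigenvector v = (1,-1); generalized eigenvector w with (A-λI)w=v is (-1,0).
General solution: e^(4t)[c_1·v + c_2·(t·v + w)].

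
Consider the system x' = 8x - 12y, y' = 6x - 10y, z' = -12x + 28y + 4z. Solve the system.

Coefficient matrix A = [[8, -12, 0], [6, -10, 0], [-12, 28, 4]].
det(A - λI) = 0 gives eigenvalues λ = 2, 4, -4.
For λ=2: eigenvector (2,1,-2).
For λ=4: eigenvector (0,0,1).
For λ=-4: eigenvector (1,1,-2).
General solution: K_1e^(2t)(2,1,-2) + K_2e^(4t)(0,0,1) + K_3e^(-4t)(1,1,-2).

x(t) = 2K_1e^(2t) + K_3e^(-4t), y(t) = K_1e^(2t) + K_3e^(-4t), z(t) = -2K_1e^(2t) + K_2e^(4t) - 2K_3e^(-4t)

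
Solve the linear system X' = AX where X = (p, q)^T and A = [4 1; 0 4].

p(t) = K_1e^(4t) + K_2te^(4t) - 3K_2e^(4t), q(t) = K_2e^(4t)

Coefficient matrix A = [[4, 1], [0, 4]].
Characteristic polynomial det(A - λI) = λ^2 - 8λ + 16 = 0.
Single eigenvalue λ = 4 with algebraic multiplicity 2.
Eigenvector v = (1,0); generalized eigenvector w with (A-λI)w=v is (-3,1).
General solution: e^(4t)[K_1·v + K_2·(t·v + w)].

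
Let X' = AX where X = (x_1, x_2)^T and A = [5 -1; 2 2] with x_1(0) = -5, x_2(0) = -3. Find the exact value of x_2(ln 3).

A = [[5,-1],[2,2]]; eigenvalues λ = 4, 3.
Eigenvectors: (-1,-1) for λ=4, (-1,-2) for λ=3.
From the initial condition, c_1 = 7, c_2 = -2.
x_2(ln 3) = (7)(3^4)(-1) + (-2)(3^3)(-2) = -459.

-459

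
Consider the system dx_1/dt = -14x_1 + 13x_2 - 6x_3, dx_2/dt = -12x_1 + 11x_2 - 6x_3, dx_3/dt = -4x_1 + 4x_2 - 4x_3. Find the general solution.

x_1(t) = 2K_1e^(-4t) + K_2e^(-t) + K_3e^(-2t), x_2(t) = 2K_1e^(-4t) + K_2e^(-t), x_3(t) = K_1e^(-4t) - 2K_3e^(-2t)

Coefficient matrix A = [[-14, 13, -6], [-12, 11, -6], [-4, 4, -4]].
det(A - λI) = 0 gives eigenvalues λ = -4, -1, -2.
For λ=-4: eigenvector (2,2,1).
For λ=-1: eigenvector (1,1,0).
For λ=-2: eigenvector (1,0,-2).
General solution: K_1e^(-4t)(2,2,1) + K_2e^(-t)(1,1,0) + K_3e^(-2t)(1,0,-2).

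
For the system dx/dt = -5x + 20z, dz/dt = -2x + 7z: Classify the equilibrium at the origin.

A = [[-5,20],[-2,7]]; det(A-λI) = λ^2 - 2λ + 5.
λ = 1 ± 2i: positive real part.

unstable spiral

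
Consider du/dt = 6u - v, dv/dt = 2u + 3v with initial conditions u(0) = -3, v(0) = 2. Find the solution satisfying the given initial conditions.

Coefficient matrix A = [[6, -1], [2, 3]].
Characteristic polynomial det(A - λI) = λ^2 - 9λ + 20 = 0.
Eigenvalues λ = 4, 5.
For λ=4: (A-λI) row 1 is [2, -1], so an eigenvector is (1, 2).
For λ=5: (A-λI) row 1 is [1, -1], so an eigenvector is (1, 1).
General solution: K_1e^(4t)(1,2) + K_2e^(5t)(1,1).
Applying u(0)=-3, v(0)=2 gives K_1=5, K_2=-8.

u(t) = -8e^(5t) + 5e^(4t), v(t) = -8e^(5t) + 10e^(4t)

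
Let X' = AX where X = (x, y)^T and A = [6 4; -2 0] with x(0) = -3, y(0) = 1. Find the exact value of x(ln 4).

A = [[6,4],[-2,0]]; eigenvalues λ = 2, 4.
Eigenvectors: (1,-1) for λ=2, (2,-1) for λ=4.
From the initial condition, c_1 = 1, c_2 = -2.
x(ln 4) = (1)(4^2)(1) + (-2)(4^4)(2) = -1008.

-1008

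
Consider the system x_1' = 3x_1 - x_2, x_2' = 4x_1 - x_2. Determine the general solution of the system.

Coefficient matrix A = [[3, -1], [4, -1]].
Characteristic polynomial det(A - λI) = λ^2 - 2λ + 1 = 0.
Single eigenvalue λ = 1 with algebraic multiplicity 2.
Eigenvector v = (-1,-2); generalized eigenvector w with (A-λI)w=v is (-1,-1).
General solution: e^(t)[c_1·v + c_2·(t·v + w)].

x_1(t) = -c_1e^(t) - c_2te^(t) - c_2e^(t), x_2(t) = -2c_1e^(t) - 2c_2te^(t) - c_2e^(t)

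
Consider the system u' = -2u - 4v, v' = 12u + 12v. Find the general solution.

Coefficient matrix A = [[-2, -4], [12, 12]].
Characteristic polynomial det(A - λI) = λ^2 - 10λ + 24 = 0.
Eigenvalues λ = 4, 6.
For λ=4: (A-λI) row 1 is [-6, -4], so an eigenvector is (2, -3).
For λ=6: (A-λI) row 1 is [-8, -4], so an eigenvector is (-1, 2).
General solution: K_1e^(4t)(2,-3) + K_2e^(6t)(-1,2).

u(t) = 2K_1e^(4t) - K_2e^(6t), v(t) = -3K_1e^(4t) + 2K_2e^(6t)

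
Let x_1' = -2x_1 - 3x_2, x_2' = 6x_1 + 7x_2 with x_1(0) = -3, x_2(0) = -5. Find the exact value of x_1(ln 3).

A = [[-2,-3],[6,7]]; eigenvalues λ = 1, 4.
Eigenvectors: (1,-1) for λ=1, (-1,2) for λ=4.
From the initial condition, c_1 = -11, c_2 = -8.
x_1(ln 3) = (-11)(3^1)(1) + (-8)(3^4)(-1) = 615.

615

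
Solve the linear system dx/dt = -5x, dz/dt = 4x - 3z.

Coefficient matrix A = [[-5, 0], [4, -3]].
Characteristic polynomial det(A - λI) = λ^2 + 8λ + 15 = 0.
Eigenvalues λ = -3, -5.
For λ=-3: (A-λI) row 1 is [-2, 0], so an eigenvector is (0, -1).
For λ=-5: (A-λI) row 2 is [4, 2], so an eigenvector is (1, -2).
General solution: c_1e^(-3t)(0,-1) + c_2e^(-5t)(1,-2).

x(t) = c_2e^(-5t), z(t) = -c_1e^(-3t) - 2c_2e^(-5t)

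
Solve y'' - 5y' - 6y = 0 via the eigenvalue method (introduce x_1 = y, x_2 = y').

Let x_1 = y, x_2 = y'. Then x_1' = x_2 and x_2' = 6x_1 + 5x_2.
A = [[0,1],[6,5]]; det(A-λI) = λ^2 - 5λ - 6.
Eigenvalues λ = -1, 6 with eigenvectors (1,-1), (1,6).

y(t) = C_1e^(-t) + C_2e^(6t)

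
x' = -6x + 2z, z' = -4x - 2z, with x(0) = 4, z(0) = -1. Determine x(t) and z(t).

Coefficient matrix A = [[-6, 2], [-4, -2]].
Characteristic polynomial det(A - λI) = λ^2 + 8λ + 20 = 0.
Eigenvalues λ = -4 ± 2i (complex conjugate pair).
For λ=-4+2i: an eigenvector is (1,1) - i(0,-1) = (1, 1 + i).
A real fundamental pair from Re and Im of e^((-4+2i)t)v: X_1 = e^(-4t)(cos(2t)·(1,1) + sin(2t)·(0,-1)), X_2 = e^(-4t)(sin(2t)·(1,1) - cos(2t)·(0,-1)).
General solution: K_1X_1 + K_2X_2.
Applying x(0)=4, z(0)=-1 gives K_1=4, K_2=-5.

x(t) = -5e^(-4t)sin(2t) + 4e^(-4t)cos(2t), z(t) = -9e^(-4t)sin(2t) - e^(-4t)cos(2t)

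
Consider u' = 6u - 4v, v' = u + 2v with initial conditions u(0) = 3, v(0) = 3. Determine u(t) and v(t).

Coefficient matrix A = [[6, -4], [1, 2]].
Characteristic polynomial det(A - λI) = λ^2 - 8λ + 16 = 0.
Single eigenvalue λ = 4 with algebraic multiplicity 2.
Eigenvector v = (-2,-1); generalized eigenvector w with (A-λI)w=v is (-1,0).
General solution: e^(4t)[c_1·v + c_2·(t·v + w)].
Applying u(0)=3, v(0)=3 gives c_1=-3, c_2=3.

u(t) = -6te^(4t) + 3e^(4t), v(t) = -3te^(4t) + 3e^(4t)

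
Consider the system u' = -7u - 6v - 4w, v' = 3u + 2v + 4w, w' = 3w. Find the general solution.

u(t) = 2C_1e^(-4t) - C_2e^(-t) - C_3e^(3t), v(t) = -C_1e^(-4t) + C_2e^(-t) + C_3e^(3t), w(t) = C_3e^(3t)

Coefficient matrix A = [[-7, -6, -4], [3, 2, 4], [0, 0, 3]].
det(A - λI) = 0 gives eigenvalues λ = -4, -1, 3.
For λ=-4: eigenvector (2,-1,0).
For λ=-1: eigenvector (-1,1,0).
For λ=3: eigenvector (-1,1,1).
General solution: C_1e^(-4t)(2,-1,0) + C_2e^(-t)(-1,1,0) + C_3e^(3t)(-1,1,1).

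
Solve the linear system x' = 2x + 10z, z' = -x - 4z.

Coefficient matrix A = [[2, 10], [-1, -4]].
Characteristic polynomial det(A - λI) = λ^2 + 2λ + 2 = 0.
Eigenvalues λ = -1 ± i (complex conjugate pair).
For λ=-1+i: an eigenvector is (3,-1) - i(-1,0) = (3 + i, -1).
A real fundamental pair from Re and Im of e^((-1+i)t)v: X_1 = e^(-t)(cos(t)·(3,-1) + sin(t)·(-1,0)), X_2 = e^(-t)(sin(t)·(3,-1) - cos(t)·(-1,0)).
General solution: C_1X_1 + C_2X_2.

x(t) = -C_1e^(-t)sin(t) + 3C_1e^(-t)cos(t) + 3C_2e^(-t)sin(t) + C_2e^(-t)cos(t), z(t) = -C_1e^(-t)cos(t) - C_2e^(-t)sin(t)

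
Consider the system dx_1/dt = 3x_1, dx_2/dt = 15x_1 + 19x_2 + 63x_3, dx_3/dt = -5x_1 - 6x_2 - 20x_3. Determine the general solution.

Coefficient matrix A = [[3, 0, 0], [15, 19, 63], [-5, -6, -20]].
det(A - λI) = 0 gives eigenvalues λ = -2, 1, 3.
For λ=-2: eigenvector (0,-3,1).
For λ=1: eigenvector (0,7,-2).
For λ=3: eigenvector (1,3,-1).
General solution: c_1e^(-2t)(0,-3,1) + c_2e^(t)(0,7,-2) + c_3e^(3t)(1,3,-1).

x_1(t) = c_3e^(3t), x_2(t) = -3c_1e^(-2t) + 7c_2e^(t) + 3c_3e^(3t), x_3(t) = c_1e^(-2t) - 2c_2e^(t) - c_3e^(3t)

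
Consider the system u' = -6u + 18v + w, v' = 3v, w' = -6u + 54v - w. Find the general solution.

u(t) = C_1e^(-4t) + C_2e^(-3t) + 3C_3e^(3t), v(t) = C_3e^(3t), w(t) = 2C_1e^(-4t) + 3C_2e^(-3t) + 9C_3e^(3t)

Coefficient matrix A = [[-6, 18, 1], [0, 3, 0], [-6, 54, -1]].
det(A - λI) = 0 gives eigenvalues λ = -4, -3, 3.
For λ=-4: eigenvector (1,0,2).
For λ=-3: eigenvector (1,0,3).
For λ=3: eigenvector (3,1,9).
General solution: C_1e^(-4t)(1,0,2) + C_2e^(-3t)(1,0,3) + C_3e^(3t)(3,1,9).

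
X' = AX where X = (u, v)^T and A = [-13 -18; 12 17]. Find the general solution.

Coefficient matrix A = [[-13, -18], [12, 17]].
Characteristic polynomial det(A - λI) = λ^2 - 4λ - 5 = 0.
Eigenvalues λ = 5, -1.
For λ=5: (A-λI) row 1 is [-18, -18], so an eigenvector is (1, -1).
For λ=-1: (A-λI) row 1 is [-12, -18], so an eigenvector is (3, -2).
General solution: K_1e^(5t)(1,-1) + K_2e^(-t)(3,-2).

u(t) = K_1e^(5t) + 3K_2e^(-t), v(t) = -K_1e^(5t) - 2K_2e^(-t)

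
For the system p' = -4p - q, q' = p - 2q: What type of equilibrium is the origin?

stable improper node

A = [[-4,-1],[1,-2]]; det(A-λI) = λ^2 + 6λ + 9.
repeated λ = -3 with a single eigenvector.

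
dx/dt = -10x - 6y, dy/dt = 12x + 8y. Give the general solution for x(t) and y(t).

Coefficient matrix A = [[-10, -6], [12, 8]].
Characteristic polynomial det(A - λI) = λ^2 + 2λ - 8 = 0.
Eigenvalues λ = 2, -4.
For λ=2: (A-λI) row 1 is [-12, -6], so an eigenvector is (-1, 2).
For λ=-4: (A-λI) row 1 is [-6, -6], so an eigenvector is (1, -1).
General solution: K_1e^(2t)(-1,2) + K_2e^(-4t)(1,-1).

x(t) = -K_1e^(2t) + K_2e^(-4t), y(t) = 2K_1e^(2t) - K_2e^(-4t)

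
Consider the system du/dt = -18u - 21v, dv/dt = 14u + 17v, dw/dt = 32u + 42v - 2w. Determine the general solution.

u(t) = 3C_1e^(-4t) - C_2e^(3t), v(t) = -2C_1e^(-4t) + C_2e^(3t), w(t) = -6C_1e^(-4t) + 2C_2e^(3t) + C_3e^(-2t)

Coefficient matrix A = [[-18, -21, 0], [14, 17, 0], [32, 42, -2]].
det(A - λI) = 0 gives eigenvalues λ = -4, 3, -2.
For λ=-4: eigenvector (3,-2,-6).
For λ=3: eigenvector (-1,1,2).
For λ=-2: eigenvector (0,0,1).
General solution: C_1e^(-4t)(3,-2,-6) + C_2e^(3t)(-1,1,2) + C_3e^(-2t)(0,0,1).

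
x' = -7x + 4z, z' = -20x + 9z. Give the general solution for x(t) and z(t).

Coefficient matrix A = [[-7, 4], [-20, 9]].
Characteristic polynomial det(A - λI) = λ^2 - 2λ + 17 = 0.
Eigenvalues λ = 1 ± 4i (complex conjugate pair).
For λ=1+4i: an eigenvector is (1,2) - i(0,-1) = (1, 2 + i).
A real fundamental pair from Re and Im of e^((1+4i)t)v: X_1 = e^(t)(cos(4t)·(1,2) + sin(4t)·(0,-1)), X_2 = e^(t)(sin(4t)·(1,2) - cos(4t)·(0,-1)).
General solution: c_1X_1 + c_2X_2.

x(t) = c_1e^(t)cos(4t) + c_2e^(t)sin(4t), z(t) = -c_1e^(t)sin(4t) + 2c_1e^(t)cos(4t) + 2c_2e^(t)sin(4t) + c_2e^(t)cos(4t)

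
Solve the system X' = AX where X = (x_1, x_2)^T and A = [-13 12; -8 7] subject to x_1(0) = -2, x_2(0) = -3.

x_1(t) = -5e^(-t) + 3e^(-5t), x_2(t) = -5e^(-t) + 2e^(-5t)

Coefficient matrix A = [[-13, 12], [-8, 7]].
Characteristic polynomial det(A - λI) = λ^2 + 6λ + 5 = 0.
Eigenvalues λ = -1, -5.
For λ=-1: (A-λI) row 1 is [-12, 12], so an eigenvector is (1, 1).
For λ=-5: (A-λI) row 1 is [-8, 12], so an eigenvector is (3, 2).
General solution: K_1e^(-t)(1,1) + K_2e^(-5t)(3,2).
Applying x_1(0)=-2, x_2(0)=-3 gives K_1=-5, K_2=1.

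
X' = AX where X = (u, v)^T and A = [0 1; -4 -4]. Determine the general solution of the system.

u(t) = C_1e^(-2t) + C_2te^(-2t), v(t) = -2C_1e^(-2t) - 2C_2te^(-2t) + C_2e^(-2t)

Coefficient matrix A = [[0, 1], [-4, -4]].
Characteristic polynomial det(A - λI) = λ^2 + 4λ + 4 = 0.
Single eigenvalue λ = -2 with algebraic multiplicity 2.
Eigenvector v = (1,-2); generalized eigenvector w with (A-λI)w=v is (0,1).
General solution: e^(-2t)[C_1·v + C_2·(t·v + w)].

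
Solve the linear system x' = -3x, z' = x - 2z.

x(t) = -c_1e^(-3t), z(t) = c_1e^(-3t) - c_2e^(-2t)

Coefficient matrix A = [[-3, 0], [1, -2]].
Characteristic polynomial det(A - λI) = λ^2 + 5λ + 6 = 0.
Eigenvalues λ = -3, -2.
For λ=-3: (A-λI) row 2 is [1, 1], so an eigenvector is (-1, 1).
For λ=-2: (A-λI) row 1 is [-1, 0], so an eigenvector is (0, -1).
General solution: c_1e^(-3t)(-1,1) + c_2e^(-2t)(0,-1).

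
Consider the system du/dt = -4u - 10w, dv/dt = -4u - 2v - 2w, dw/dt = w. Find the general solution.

Coefficient matrix A = [[-4, 0, -10], [-4, -2, -2], [0, 0, 1]].
det(A - λI) = 0 gives eigenvalues λ = -4, 1, -2.
For λ=-4: eigenvector (1,2,0).
For λ=1: eigenvector (-2,2,1).
For λ=-2: eigenvector (0,1,0).
General solution: c_1e^(-4t)(1,2,0) + c_2e^(t)(-2,2,1) + c_3e^(-2t)(0,1,0).

u(t) = c_1e^(-4t) - 2c_2e^(t), v(t) = 2c_1e^(-4t) + 2c_2e^(t) + c_3e^(-2t), w(t) = c_2e^(t)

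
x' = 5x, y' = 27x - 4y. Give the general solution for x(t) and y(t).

Coefficient matrix A = [[5, 0], [27, -4]].
Characteristic polynomial det(A - λI) = λ^2 - λ - 20 = 0.
Eigenvalues λ = 5, -4.
For λ=5: (A-λI) row 2 is [27, -9], so an eigenvector is (-1, -3).
For λ=-4: (A-λI) row 1 is [9, 0], so an eigenvector is (0, 1).
General solution: c_1e^(5t)(-1,-3) + c_2e^(-4t)(0,1).

x(t) = -c_1e^(5t), y(t) = -3c_1e^(5t) + c_2e^(-4t)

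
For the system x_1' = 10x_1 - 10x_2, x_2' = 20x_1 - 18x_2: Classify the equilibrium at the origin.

A = [[10,-10],[20,-18]]; det(A-λI) = λ^2 + 8λ + 20.
λ = -4 ± 2i: negative real part.

stable spiral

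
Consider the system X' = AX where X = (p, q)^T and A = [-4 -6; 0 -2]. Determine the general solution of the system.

Coefficient matrix A = [[-4, -6], [0, -2]].
Characteristic polynomial det(A - λI) = λ^2 + 6λ + 8 = 0.
Eigenvalues λ = -4, -2.
For λ=-4: (A-λI) row 1 is [0, -6], so an eigenvector is (1, 0).
For λ=-2: (A-λI) row 1 is [-2, -6], so an eigenvector is (3, -1).
General solution: C_1e^(-4t)(1,0) + C_2e^(-2t)(3,-1).

p(t) = C_1e^(-4t) + 3C_2e^(-2t), q(t) = -C_2e^(-2t)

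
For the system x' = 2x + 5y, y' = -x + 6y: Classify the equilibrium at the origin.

unstable spiral

A = [[2,5],[-1,6]]; det(A-λI) = λ^2 - 8λ + 17.
λ = 4 ± i: positive real part.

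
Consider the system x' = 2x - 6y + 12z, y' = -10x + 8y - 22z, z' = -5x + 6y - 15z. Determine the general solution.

Coefficient matrix A = [[2, -6, 12], [-10, 8, -22], [-5, 6, -15]].
det(A - λI) = 0 gives eigenvalues λ = -4, -3, 2.
For λ=-4: eigenvector (1,-1,-1).
For λ=-3: eigenvector (0,2,1).
For λ=2: eigenvector (-1,2,1).
General solution: K_1e^(-4t)(1,-1,-1) + K_2e^(-3t)(0,2,1) + K_3e^(2t)(-1,2,1).

x(t) = K_1e^(-4t) - K_3e^(2t), y(t) = -K_1e^(-4t) + 2K_2e^(-3t) + 2K_3e^(2t), z(t) = -K_1e^(-4t) + K_2e^(-3t) + K_3e^(2t)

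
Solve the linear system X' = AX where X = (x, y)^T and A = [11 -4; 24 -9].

Coefficient matrix A = [[11, -4], [24, -9]].
Characteristic polynomial det(A - λI) = λ^2 - 2λ - 3 = 0.
Eigenvalues λ = -1, 3.
For λ=-1: (A-λI) row 1 is [12, -4], so an eigenvector is (1, 3).
For λ=3: (A-λI) row 1 is [8, -4], so an eigenvector is (-1, -2).
General solution: K_1e^(-t)(1,3) + K_2e^(3t)(-1,-2).

x(t) = K_1e^(-t) - K_2e^(3t), y(t) = 3K_1e^(-t) - 2K_2e^(3t)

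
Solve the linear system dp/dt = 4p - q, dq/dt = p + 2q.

Coefficient matrix A = [[4, -1], [1, 2]].
Characteristic polynomial det(A - λI) = λ^2 - 6λ + 9 = 0.
Single eigenvalue λ = 3 with algebraic multiplicity 2.
Eigenvector v = (1,1); generalized eigenvector w with (A-λI)w=v is (2,1).
General solution: e^(3t)[c_1·v + c_2·(t·v + w)].

p(t) = c_1e^(3t) + c_2te^(3t) + 2c_2e^(3t), q(t) = c_1e^(3t) + c_2te^(3t) + c_2e^(3t)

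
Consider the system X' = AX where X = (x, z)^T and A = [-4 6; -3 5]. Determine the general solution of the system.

Coefficient matrix A = [[-4, 6], [-3, 5]].
Characteristic polynomial det(A - λI) = λ^2 - λ - 2 = 0.
Eigenvalues λ = -1, 2.
For λ=-1: (A-λI) row 1 is [-3, 6], so an eigenvector is (-2, -1).
For λ=2: (A-λI) row 1 is [-6, 6], so an eigenvector is (1, 1).
General solution: C_1e^(-t)(-2,-1) + C_2e^(2t)(1,1).

x(t) = -2C_1e^(-t) + C_2e^(2t), z(t) = -C_1e^(-t) + C_2e^(2t)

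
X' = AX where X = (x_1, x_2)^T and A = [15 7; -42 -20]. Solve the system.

x_1(t) = c_1e^(t) + c_2e^(-6t), x_2(t) = -2c_1e^(t) - 3c_2e^(-6t)

Coefficient matrix A = [[15, 7], [-42, -20]].
Characteristic polynomial det(A - λI) = λ^2 + 5λ - 6 = 0.
Eigenvalues λ = 1, -6.
For λ=1: (A-λI) row 1 is [14, 7], so an eigenvector is (1, -2).
For λ=-6: (A-λI) row 1 is [21, 7], so an eigenvector is (1, -3).
General solution: c_1e^(t)(1,-2) + c_2e^(-6t)(1,-3).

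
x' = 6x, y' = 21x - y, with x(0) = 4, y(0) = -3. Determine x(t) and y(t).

Coefficient matrix A = [[6, 0], [21, -1]].
Characteristic polynomial det(A - λI) = λ^2 - 5λ - 6 = 0.
Eigenvalues λ = -1, 6.
For λ=-1: (A-λI) row 1 is [7, 0], so an eigenvector is (0, -1).
For λ=6: (A-λI) row 2 is [21, -7], so an eigenvector is (1, 3).
General solution: C_1e^(-t)(0,-1) + C_2e^(6t)(1,3).
Applying x(0)=4, y(0)=-3 gives C_1=15, C_2=4.

x(t) = 4e^(6t), y(t) = 12e^(6t) - 15e^(-t)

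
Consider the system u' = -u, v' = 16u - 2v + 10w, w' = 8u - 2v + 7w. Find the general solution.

u(t) = C_1e^(-t), v(t) = -4C_1e^(-t) + 2C_2e^(3t) + 5C_3e^(2t), w(t) = -2C_1e^(-t) + C_2e^(3t) + 2C_3e^(2t)

Coefficient matrix A = [[-1, 0, 0], [16, -2, 10], [8, -2, 7]].
det(A - λI) = 0 gives eigenvalues λ = -1, 3, 2.
For λ=-1: eigenvector (1,-4,-2).
For λ=3: eigenvector (0,2,1).
For λ=2: eigenvector (0,5,2).
General solution: C_1e^(-t)(1,-4,-2) + C_2e^(3t)(0,2,1) + C_3e^(2t)(0,5,2).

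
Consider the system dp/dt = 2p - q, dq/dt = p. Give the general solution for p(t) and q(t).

Coefficient matrix A = [[2, -1], [1, 0]].
Characteristic polynomial det(A - λI) = λ^2 - 2λ + 1 = 0.
Single eigenvalue λ = 1 with algebraic multiplicity 2.
Eigenvector v = (-1,-1); generalized eigenvector w with (A-λI)w=v is (-2,-1).
General solution: e^(t)[c_1·v + c_2·(t·v + w)].

p(t) = -c_1e^(t) - c_2te^(t) - 2c_2e^(t), q(t) = -c_1e^(t) - c_2te^(t) - c_2e^(t)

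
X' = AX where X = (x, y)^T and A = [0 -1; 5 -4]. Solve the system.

x(t) = -c_1e^(-2t)cos(t) - c_2e^(-2t)sin(t), y(t) = -c_1e^(-2t)sin(t) - 2c_1e^(-2t)cos(t) - 2c_2e^(-2t)sin(t) + c_2e^(-2t)cos(t)

Coefficient matrix A = [[0, -1], [5, -4]].
Characteristic polynomial det(A - λI) = λ^2 + 4λ + 5 = 0.
Eigenvalues λ = -2 ± i (complex conjugate pair).
For λ=-2+i: an eigenvector is (-1,-2) - i(0,-1) = (-1, -2 + i).
A real fundamental pair from Re and Im of e^((-2+i)t)v: X_1 = e^(-2t)(cos(t)·(-1,-2) + sin(t)·(0,-1)), X_2 = e^(-2t)(sin(t)·(-1,-2) - cos(t)·(0,-1)).
General solution: c_1X_1 + c_2X_2.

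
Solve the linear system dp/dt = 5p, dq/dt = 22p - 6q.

Coefficient matrix A = [[5, 0], [22, -6]].
Characteristic polynomial det(A - λI) = λ^2 + λ - 30 = 0.
Eigenvalues λ = -6, 5.
For λ=-6: (A-λI) row 1 is [11, 0], so an eigenvector is (0, 1).
For λ=5: (A-λI) row 2 is [22, -11], so an eigenvector is (1, 2).
General solution: K_1e^(-6t)(0,1) + K_2e^(5t)(1,2).

p(t) = K_2e^(5t), q(t) = K_1e^(-6t) + 2K_2e^(5t)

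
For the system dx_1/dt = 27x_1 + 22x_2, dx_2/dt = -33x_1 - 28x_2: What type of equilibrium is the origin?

saddle

A = [[27,22],[-33,-28]]; det(A-λI) = λ^2 + λ - 30.
λ = -6, 5: opposite signs.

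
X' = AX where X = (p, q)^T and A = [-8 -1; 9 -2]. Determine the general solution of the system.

Coefficient matrix A = [[-8, -1], [9, -2]].
Characteristic polynomial det(A - λI) = λ^2 + 10λ + 25 = 0.
Single eigenvalue λ = -5 with algebraic multiplicity 2.
Eigenvector v = (1,-3); generalized eigenvector w with (A-λI)w=v is (-1,2).
General solution: e^(-5t)[C_1·v + C_2·(t·v + w)].

p(t) = C_1e^(-5t) + C_2te^(-5t) - C_2e^(-5t), q(t) = -3C_1e^(-5t) - 3C_2te^(-5t) + 2C_2e^(-5t)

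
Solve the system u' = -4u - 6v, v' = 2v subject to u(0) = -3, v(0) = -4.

u(t) = 4e^(2t) - 7e^(-4t), v(t) = -4e^(2t)

Coefficient matrix A = [[-4, -6], [0, 2]].
Characteristic polynomial det(A - λI) = λ^2 + 2λ - 8 = 0.
Eigenvalues λ = -4, 2.
For λ=-4: (A-λI) row 1 is [0, -6], so an eigenvector is (-1, 0).
For λ=2: (A-λI) row 1 is [-6, -6], so an eigenvector is (1, -1).
General solution: C_1e^(-4t)(-1,0) + C_2e^(2t)(1,-1).
Applying u(0)=-3, v(0)=-4 gives C_1=7, C_2=4.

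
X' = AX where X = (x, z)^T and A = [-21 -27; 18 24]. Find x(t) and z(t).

Coefficient matrix A = [[-21, -27], [18, 24]].
Characteristic polynomial det(A - λI) = λ^2 - 3λ - 18 = 0.
Eigenvalues λ = -3, 6.
For λ=-3: (A-λI) row 1 is [-18, -27], so an eigenvector is (-3, 2).
For λ=6: (A-λI) row 1 is [-27, -27], so an eigenvector is (-1, 1).
General solution: K_1e^(-3t)(-3,2) + K_2e^(6t)(-1,1).

x(t) = -3K_1e^(-3t) - K_2e^(6t), z(t) = 2K_1e^(-3t) + K_2e^(6t)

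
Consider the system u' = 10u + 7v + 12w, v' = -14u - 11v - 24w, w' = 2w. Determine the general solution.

Coefficient matrix A = [[10, 7, 12], [-14, -11, -24], [0, 0, 2]].
det(A - λI) = 0 gives eigenvalues λ = -4, 3, 2.
For λ=-4: eigenvector (-1,2,0).
For λ=3: eigenvector (-1,1,0).
For λ=2: eigenvector (2,-4,1).
General solution: c_1e^(-4t)(-1,2,0) + c_2e^(3t)(-1,1,0) + c_3e^(2t)(2,-4,1).

u(t) = -c_1e^(-4t) - c_2e^(3t) + 2c_3e^(2t), v(t) = 2c_1e^(-4t) + c_2e^(3t) - 4c_3e^(2t), w(t) = c_3e^(2t)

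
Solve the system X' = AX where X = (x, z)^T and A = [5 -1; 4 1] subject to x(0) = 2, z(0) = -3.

x(t) = 7te^(3t) + 2e^(3t), z(t) = 14te^(3t) - 3e^(3t)

Coefficient matrix A = [[5, -1], [4, 1]].
Characteristic polynomial det(A - λI) = λ^2 - 6λ + 9 = 0.
Single eigenvalue λ = 3 with algebraic multiplicity 2.
Eigenvector v = (1,2); generalized eigenvector w with (A-λI)w=v is (0,-1).
General solution: e^(3t)[C_1·v + C_2·(t·v + w)].
Applying x(0)=2, z(0)=-3 gives C_1=2, C_2=7.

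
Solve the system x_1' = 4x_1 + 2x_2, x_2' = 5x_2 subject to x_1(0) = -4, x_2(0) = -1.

Coefficient matrix A = [[4, 2], [0, 5]].
Characteristic polynomial det(A - λI) = λ^2 - 9λ + 20 = 0.
Eigenvalues λ = 4, 5.
For λ=4: (A-λI) row 1 is [0, 2], so an eigenvector is (-1, 0).
For λ=5: (A-λI) row 1 is [-1, 2], so an eigenvector is (-2, -1).
General solution: c_1e^(4t)(-1,0) + c_2e^(5t)(-2,-1).
Applying x_1(0)=-4, x_2(0)=-1 gives c_1=2, c_2=1.

x_1(t) = -2e^(5t) - 2e^(4t), x_2(t) = -e^(5t)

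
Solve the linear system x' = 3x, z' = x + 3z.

x(t) = C_2e^(3t), z(t) = C_1e^(3t) + C_2te^(3t) - 2C_2e^(3t)

Coefficient matrix A = [[3, 0], [1, 3]].
Characteristic polynomial det(A - λI) = λ^2 - 6λ + 9 = 0.
Single eigenvalue λ = 3 with algebraic multiplicity 2.
Eigenvector v = (0,1); generalized eigenvector w with (A-λI)w=v is (1,-2).
General solution: e^(3t)[C_1·v + C_2·(t·v + w)].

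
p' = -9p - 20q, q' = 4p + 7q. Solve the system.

Coefficient matrix A = [[-9, -20], [4, 7]].
Characteristic polynomial det(A - λI) = λ^2 + 2λ + 17 = 0.
Eigenvalues λ = -1 ± 4i (complex conjugate pair).
For λ=-1+4i: an eigenvector is (2,-1) - i(1,0) = (2 - i, -1).
A real fundamental pair from Re and Im of e^((-1+4i)t)v: X_1 = e^(-t)(cos(4t)·(2,-1) + sin(4t)·(1,0)), X_2 = e^(-t)(sin(4t)·(2,-1) - cos(4t)·(1,0)).
General solution: c_1X_1 + c_2X_2.

p(t) = c_1e^(-t)sin(4t) + 2c_1e^(-t)cos(4t) + 2c_2e^(-t)sin(4t) - c_2e^(-t)cos(4t), q(t) = -c_1e^(-t)cos(4t) - c_2e^(-t)sin(4t)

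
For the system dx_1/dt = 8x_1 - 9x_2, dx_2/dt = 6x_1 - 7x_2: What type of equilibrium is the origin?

A = [[8,-9],[6,-7]]; det(A-λI) = λ^2 - λ - 2.
λ = 2, -1: opposite signs.

saddle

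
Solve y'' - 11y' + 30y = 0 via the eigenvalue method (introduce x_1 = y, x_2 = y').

y(t) = K_1e^(5t) + K_2e^(6t)

Let x_1 = y, x_2 = y'. Then x_1' = x_2 and x_2' = -30x_1 + 11x_2.
A = [[0,1],[-30,11]]; det(A-λI) = λ^2 - 11λ + 30.
Eigenvalues λ = 5, 6 with eigenvectors (1,5), (1,6).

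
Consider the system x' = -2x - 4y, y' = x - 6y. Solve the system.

x(t) = 2C_1e^(-4t) + 2C_2te^(-4t) - 3C_2e^(-4t), y(t) = C_1e^(-4t) + C_2te^(-4t) - 2C_2e^(-4t)

Coefficient matrix A = [[-2, -4], [1, -6]].
Characteristic polynomial det(A - λI) = λ^2 + 8λ + 16 = 0.
Single eigenvalue λ = -4 with algebraic multiplicity 2.
Eigenvector v = (2,1); generalized eigenvector w with (A-λI)w=v is (-3,-2).
General solution: e^(-4t)[C_1·v + C_2·(t·v + w)].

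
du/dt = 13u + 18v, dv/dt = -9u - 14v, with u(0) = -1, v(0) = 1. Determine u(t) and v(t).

u(t) = -e^(-5t), v(t) = e^(-5t)

Coefficient matrix A = [[13, 18], [-9, -14]].
Characteristic polynomial det(A - λI) = λ^2 + λ - 20 = 0.
Eigenvalues λ = -5, 4.
For λ=-5: (A-λI) row 1 is [18, 18], so an eigenvector is (1, -1).
For λ=4: (A-λI) row 1 is [9, 18], so an eigenvector is (2, -1).
General solution: K_1e^(-5t)(1,-1) + K_2e^(4t)(2,-1).
Applying u(0)=-1, v(0)=1 gives K_1=-1, K_2=0.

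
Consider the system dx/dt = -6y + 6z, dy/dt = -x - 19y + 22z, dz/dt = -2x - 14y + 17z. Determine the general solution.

x(t) = 3c_1e^(-2t) - 2c_3e^(-3t), y(t) = 5c_1e^(-2t) + c_2e^(3t) - 4c_3e^(-3t), z(t) = 4c_1e^(-2t) + c_2e^(3t) - 3c_3e^(-3t)

Coefficient matrix A = [[0, -6, 6], [-1, -19, 22], [-2, -14, 17]].
det(A - λI) = 0 gives eigenvalues λ = -2, 3, -3.
For λ=-2: eigenvector (3,5,4).
For λ=3: eigenvector (0,1,1).
For λ=-3: eigenvector (-2,-4,-3).
General solution: c_1e^(-2t)(3,5,4) + c_2e^(3t)(0,1,1) + c_3e^(-3t)(-2,-4,-3).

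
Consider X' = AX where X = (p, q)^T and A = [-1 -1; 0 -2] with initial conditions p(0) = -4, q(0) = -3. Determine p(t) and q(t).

Coefficient matrix A = [[-1, -1], [0, -2]].
Characteristic polynomial det(A - λI) = λ^2 + 3λ + 2 = 0.
Eigenvalues λ = -1, -2.
For λ=-1: (A-λI) row 1 is [0, -1], so an eigenvector is (1, 0).
For λ=-2: (A-λI) row 1 is [1, -1], so an eigenvector is (-1, -1).
General solution: C_1e^(-t)(1,0) + C_2e^(-2t)(-1,-1).
Applying p(0)=-4, q(0)=-3 gives C_1=-1, C_2=3.

p(t) = -e^(-t) - 3e^(-2t), q(t) = -3e^(-2t)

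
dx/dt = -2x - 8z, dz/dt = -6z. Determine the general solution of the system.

x(t) = c_1e^(-2t) + 2c_2e^(-6t), z(t) = c_2e^(-6t)

Coefficient matrix A = [[-2, -8], [0, -6]].
Characteristic polynomial det(A - λI) = λ^2 + 8λ + 12 = 0.
Eigenvalues λ = -2, -6.
For λ=-2: (A-λI) row 1 is [0, -8], so an eigenvector is (1, 0).
For λ=-6: (A-λI) row 1 is [4, -8], so an eigenvector is (2, 1).
General solution: c_1e^(-2t)(1,0) + c_2e^(-6t)(2,1).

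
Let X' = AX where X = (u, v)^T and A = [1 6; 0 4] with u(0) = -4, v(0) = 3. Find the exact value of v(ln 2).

A = [[1,6],[0,4]]; eigenvalues λ = 1, 4.
Eigenvectors: (-1,0) for λ=1, (-2,-1) for λ=4.
From the initial condition, c_1 = 10, c_2 = -3.
v(ln 2) = (10)(2^1)(0) + (-3)(2^4)(-1) = 48.

48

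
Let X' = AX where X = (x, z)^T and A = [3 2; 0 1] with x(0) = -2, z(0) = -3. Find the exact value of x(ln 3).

A = [[3,2],[0,1]]; eigenvalues λ = 3, 1.
Eigenvectors: (1,0) for λ=3, (-1,1) for λ=1.
From the initial condition, c_1 = -5, c_2 = -3.
x(ln 3) = (-5)(3^3)(1) + (-3)(3^1)(-1) = -126.

-126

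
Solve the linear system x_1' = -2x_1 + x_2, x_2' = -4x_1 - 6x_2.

Coefficient matrix A = [[-2, 1], [-4, -6]].
Characteristic polynomial det(A - λI) = λ^2 + 8λ + 16 = 0.
Single eigenvalue λ = -4 with algebraic multiplicity 2.
Eigenvector v = (-1,2); generalized eigenvector w with (A-λI)w=v is (-1,1).
General solution: e^(-4t)[C_1·v + C_2·(t·v + w)].

x_1(t) = -C_1e^(-4t) - C_2te^(-4t) - C_2e^(-4t), x_2(t) = 2C_1e^(-4t) + 2C_2te^(-4t) + C_2e^(-4t)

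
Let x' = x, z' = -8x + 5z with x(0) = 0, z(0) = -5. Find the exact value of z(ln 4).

-5120

A = [[1,0],[-8,5]]; eigenvalues λ = 5, 1.
Eigenvectors: (0,-1) for λ=5, (-1,-2) for λ=1.
From the initial condition, c_1 = 5, c_2 = 0.
z(ln 4) = (5)(4^5)(-1) + (0)(4^1)(-2) = -5120.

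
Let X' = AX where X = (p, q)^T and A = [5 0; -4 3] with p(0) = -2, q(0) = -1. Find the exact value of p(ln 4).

-2048

A = [[5,0],[-4,3]]; eigenvalues λ = 5, 3.
Eigenvectors: (-1,2) for λ=5, (0,1) for λ=3.
From the initial condition, c_1 = 2, c_2 = -5.
p(ln 4) = (2)(4^5)(-1) + (-5)(4^3)(0) = -2048.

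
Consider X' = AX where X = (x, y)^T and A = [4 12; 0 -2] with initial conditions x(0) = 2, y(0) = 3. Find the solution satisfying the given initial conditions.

x(t) = 8e^(4t) - 6e^(-2t), y(t) = 3e^(-2t)

Coefficient matrix A = [[4, 12], [0, -2]].
Characteristic polynomial det(A - λI) = λ^2 - 2λ - 8 = 0.
Eigenvalues λ = -2, 4.
For λ=-2: (A-λI) row 1 is [6, 12], so an eigenvector is (-2, 1).
For λ=4: (A-λI) row 1 is [0, 12], so an eigenvector is (1, 0).
General solution: c_1e^(-2t)(-2,1) + c_2e^(4t)(1,0).
Applying x(0)=2, y(0)=3 gives c_1=3, c_2=8.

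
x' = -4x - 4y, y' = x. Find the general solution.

x(t) = -2K_1e^(-2t) - 2K_2te^(-2t) + K_2e^(-2t), y(t) = K_1e^(-2t) + K_2te^(-2t)

Coefficient matrix A = [[-4, -4], [1, 0]].
Characteristic polynomial det(A - λI) = λ^2 + 4λ + 4 = 0.
Single eigenvalue λ = -2 with algebraic multiplicity 2.
Eigenvector v = (-2,1); generalized eigenvector w with (A-λI)w=v is (1,0).
General solution: e^(-2t)[K_1·v + K_2·(t·v + w)].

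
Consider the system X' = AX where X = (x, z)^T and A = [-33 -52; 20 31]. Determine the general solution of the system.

x(t) = -2c_1e^(-t)sin(4t) - 3c_1e^(-t)cos(4t) - 3c_2e^(-t)sin(4t) + 2c_2e^(-t)cos(4t), z(t) = c_1e^(-t)sin(4t) + 2c_1e^(-t)cos(4t) + 2c_2e^(-t)sin(4t) - c_2e^(-t)cos(4t)

Coefficient matrix A = [[-33, -52], [20, 31]].
Characteristic polynomial det(A - λI) = λ^2 + 2λ + 17 = 0.
Eigenvalues λ = -1 ± 4i (complex conjugate pair).
For λ=-1+4i: an eigenvector is (-3,2) - i(-2,1) = (-3 + 2i, 2 - i).
A real fundamental pair from Re and Im of e^((-1+4i)t)v: X_1 = e^(-t)(cos(4t)·(-3,2) + sin(4t)·(-2,1)), X_2 = e^(-t)(sin(4t)·(-3,2) - cos(4t)·(-2,1)).
General solution: c_1X_1 + c_2X_2.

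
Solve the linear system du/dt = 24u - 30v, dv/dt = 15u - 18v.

u(t) = 3K_1e^(3t)sin(3t) - K_1e^(3t)cos(3t) - K_2e^(3t)sin(3t) - 3K_2e^(3t)cos(3t), v(t) = 2K_1e^(3t)sin(3t) - K_1e^(3t)cos(3t) - K_2e^(3t)sin(3t) - 2K_2e^(3t)cos(3t)

Coefficient matrix A = [[24, -30], [15, -18]].
Characteristic polynomial det(A - λI) = λ^2 - 6λ + 18 = 0.
Eigenvalues λ = 3 ± 3i (complex conjugate pair).
For λ=3+3i: an eigenvector is (-1,-1) - i(3,2) = (-1 - 3i, -1 - 2i).
A real fundamental pair from Re and Im of e^((3+3i)t)v: X_1 = e^(3t)(cos(3t)·(-1,-1) + sin(3t)·(3,2)), X_2 = e^(3t)(sin(3t)·(-1,-1) - cos(3t)·(3,2)).
General solution: K_1X_1 + K_2X_2.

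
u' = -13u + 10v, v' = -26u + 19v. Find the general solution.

u(t) = 2C_1e^(3t)sin(2t) + C_1e^(3t)cos(2t) + C_2e^(3t)sin(2t) - 2C_2e^(3t)cos(2t), v(t) = 3C_1e^(3t)sin(2t) + 2C_1e^(3t)cos(2t) + 2C_2e^(3t)sin(2t) - 3C_2e^(3t)cos(2t)

Coefficient matrix A = [[-13, 10], [-26, 19]].
Characteristic polynomial det(A - λI) = λ^2 - 6λ + 13 = 0.
Eigenvalues λ = 3 ± 2i (complex conjugate pair).
For λ=3+2i: an eigenvector is (1,2) - i(2,3) = (1 - 2i, 2 - 3i).
A real fundamental pair from Re and Im of e^((3+2i)t)v: X_1 = e^(3t)(cos(2t)·(1,2) + sin(2t)·(2,3)), X_2 = e^(3t)(sin(2t)·(1,2) - cos(2t)·(2,3)).
General solution: C_1X_1 + C_2X_2.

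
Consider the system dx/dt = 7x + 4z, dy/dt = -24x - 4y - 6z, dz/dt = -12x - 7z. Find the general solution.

x(t) = 2C_1e^(t) + C_3e^(-t), y(t) = -6C_1e^(t) + C_2e^(-4t) - 4C_3e^(-t), z(t) = -3C_1e^(t) - 2C_3e^(-t)

Coefficient matrix A = [[7, 0, 4], [-24, -4, -6], [-12, 0, -7]].
det(A - λI) = 0 gives eigenvalues λ = 1, -4, -1.
For λ=1: eigenvector (2,-6,-3).
For λ=-4: eigenvector (0,1,0).
For λ=-1: eigenvector (1,-4,-2).
General solution: C_1e^(t)(2,-6,-3) + C_2e^(-4t)(0,1,0) + C_3e^(-t)(1,-4,-2).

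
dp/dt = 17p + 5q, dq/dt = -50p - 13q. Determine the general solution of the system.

p(t) = -c_1e^(2t)cos(5t) - c_2e^(2t)sin(5t), q(t) = c_1e^(2t)sin(5t) + 3c_1e^(2t)cos(5t) + 3c_2e^(2t)sin(5t) - c_2e^(2t)cos(5t)

Coefficient matrix A = [[17, 5], [-50, -13]].
Characteristic polynomial det(A - λI) = λ^2 - 4λ + 29 = 0.
Eigenvalues λ = 2 ± 5i (complex conjugate pair).
For λ=2+5i: an eigenvector is (-1,3) - i(0,1) = (-1, 3 - i).
A real fundamental pair from Re and Im of e^((2+5i)t)v: X_1 = e^(2t)(cos(5t)·(-1,3) + sin(5t)·(0,1)), X_2 = e^(2t)(sin(5t)·(-1,3) - cos(5t)·(0,1)).
General solution: c_1X_1 + c_2X_2.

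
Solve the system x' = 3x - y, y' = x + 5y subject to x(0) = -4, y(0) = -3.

Coefficient matrix A = [[3, -1], [1, 5]].
Characteristic polynomial det(A - λI) = λ^2 - 8λ + 16 = 0.
Single eigenvalue λ = 4 with algebraic multiplicity 2.
Eigenvector v = (1,-1); generalized eigenvector w with (A-λI)w=v is (1,-2).
General solution: e^(4t)[c_1·v + c_2·(t·v + w)].
Applying x(0)=-4, y(0)=-3 gives c_1=-11, c_2=7.

x(t) = 7te^(4t) - 4e^(4t), y(t) = -7te^(4t) - 3e^(4t)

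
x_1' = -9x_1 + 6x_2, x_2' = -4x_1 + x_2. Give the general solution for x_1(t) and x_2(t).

Coefficient matrix A = [[-9, 6], [-4, 1]].
Characteristic polynomial det(A - λI) = λ^2 + 8λ + 15 = 0.
Eigenvalues λ = -5, -3.
For λ=-5: (A-λI) row 1 is [-4, 6], so an eigenvector is (-3, -2).
For λ=-3: (A-λI) row 1 is [-6, 6], so an eigenvector is (1, 1).
General solution: C_1e^(-5t)(-3,-2) + C_2e^(-3t)(1,1).

x_1(t) = -3C_1e^(-5t) + C_2e^(-3t), x_2(t) = -2C_1e^(-5t) + C_2e^(-3t)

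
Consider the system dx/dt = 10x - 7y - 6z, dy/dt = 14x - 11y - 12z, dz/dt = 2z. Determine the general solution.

x(t) = -C_1e^(3t) + C_2e^(-4t) - C_3e^(2t), y(t) = -C_1e^(3t) + 2C_2e^(-4t) - 2C_3e^(2t), z(t) = C_3e^(2t)

Coefficient matrix A = [[10, -7, -6], [14, -11, -12], [0, 0, 2]].
det(A - λI) = 0 gives eigenvalues λ = 3, -4, 2.
For λ=3: eigenvector (-1,-1,0).
For λ=-4: eigenvector (1,2,0).
For λ=2: eigenvector (-1,-2,1).
General solution: C_1e^(3t)(-1,-1,0) + C_2e^(-4t)(1,2,0) + C_3e^(2t)(-1,-2,1).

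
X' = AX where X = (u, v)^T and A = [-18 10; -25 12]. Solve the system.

Coefficient matrix A = [[-18, 10], [-25, 12]].
Characteristic polynomial det(A - λI) = λ^2 + 6λ + 34 = 0.
Eigenvalues λ = -3 ± 5i (complex conjugate pair).
For λ=-3+5i: an eigenvector is (-1,-1) - i(1,2) = (-1 - i, -1 - 2i).
A real fundamental pair from Re and Im of e^((-3+5i)t)v: X_1 = e^(-3t)(cos(5t)·(-1,-1) + sin(5t)·(1,2)), X_2 = e^(-3t)(sin(5t)·(-1,-1) - cos(5t)·(1,2)).
General solution: c_1X_1 + c_2X_2.

u(t) = c_1e^(-3t)sin(5t) - c_1e^(-3t)cos(5t) - c_2e^(-3t)sin(5t) - c_2e^(-3t)cos(5t), v(t) = 2c_1e^(-3t)sin(5t) - c_1e^(-3t)cos(5t) - c_2e^(-3t)sin(5t) - 2c_2e^(-3t)cos(5t)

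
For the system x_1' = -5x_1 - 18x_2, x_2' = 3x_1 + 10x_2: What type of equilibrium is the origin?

A = [[-5,-18],[3,10]]; det(A-λI) = λ^2 - 5λ + 4.
λ = 4, 1: both positive.

unstable node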